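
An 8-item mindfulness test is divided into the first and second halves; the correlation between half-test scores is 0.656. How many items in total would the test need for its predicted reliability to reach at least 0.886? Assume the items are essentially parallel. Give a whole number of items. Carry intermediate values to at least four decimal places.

17

Corrected full-test reliability: r_full = 2 × 0.656 / (1 + 0.656) ≈ 0.7923
Solve Spearman-Brown for n: n = 0.886(1 − 0.7923) / [0.7923(1 − 0.886)] = 2.0374
Items = 2.0374 × 8 ≈ 16.30 → 17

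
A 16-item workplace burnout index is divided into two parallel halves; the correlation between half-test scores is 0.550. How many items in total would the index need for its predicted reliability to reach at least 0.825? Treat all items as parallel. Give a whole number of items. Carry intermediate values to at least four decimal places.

r_full = 2(0.550)/(1 + 0.550) = 0.7097
n = r_tgt(1 − r_full) / [r_full(1 − r_tgt)] = 0.825 × 0.2903 / (0.7097 × 0.175) ≈ 1.9284
Required items = 1.9284 × 16 = 30.85, so 31 items.

31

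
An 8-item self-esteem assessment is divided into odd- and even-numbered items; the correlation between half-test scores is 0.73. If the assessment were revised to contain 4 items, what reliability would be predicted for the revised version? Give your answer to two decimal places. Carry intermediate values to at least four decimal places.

Full-test reliability from the split-half r: r_full = 2(0.73)/(1 + 0.73) = 0.8439
Length factor from 8 to 4 items: n = 4/8 = 0.5000
r_new = n·r_full / (1 + (n − 1)·r_full) = 0.4219 / 0.5780 ≈ 0.7299

0.73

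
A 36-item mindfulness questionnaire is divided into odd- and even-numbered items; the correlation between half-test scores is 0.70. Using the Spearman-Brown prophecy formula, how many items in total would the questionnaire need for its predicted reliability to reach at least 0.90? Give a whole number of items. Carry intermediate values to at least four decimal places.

70

r_full = 2(0.70)/(1 + 0.70) = 0.8235
Solve Spearman-Brown for n: n = 0.90(1 − 0.8235) / [0.8235(1 − 0.90)] = 1.9290
Items = 1.9290 × 36 ≈ 69.44 → 70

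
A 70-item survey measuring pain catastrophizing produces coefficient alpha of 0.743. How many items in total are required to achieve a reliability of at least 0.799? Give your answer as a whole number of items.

97

Rearranging the Spearman-Brown formula for n,
n = r*(1 − r) / [ r (1 − r*) ]
n = [0.799 × 0.257] / [0.743 × 0.201]
n = 0.205343 / 0.149343 ≈ 1.3750
Items needed = n × 70 = 1.3750 × 70 ≈ 96.25 → round up to 97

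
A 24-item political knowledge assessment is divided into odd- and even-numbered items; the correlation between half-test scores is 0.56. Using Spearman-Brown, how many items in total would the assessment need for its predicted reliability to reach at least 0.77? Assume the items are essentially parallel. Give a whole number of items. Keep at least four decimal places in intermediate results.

32

r_full = 2(0.56)/(1 + 0.56) = 0.7179
Solve Spearman-Brown for n: n = 0.77(1 − 0.7179) / [0.7179(1 − 0.77)] = 1.3155
Items = 1.3155 × 24 ≈ 31.57 → 32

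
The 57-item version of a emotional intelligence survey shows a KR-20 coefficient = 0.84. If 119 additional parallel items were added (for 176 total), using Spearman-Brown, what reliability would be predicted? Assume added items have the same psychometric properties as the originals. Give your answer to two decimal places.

0.94

n = 176/57 = 3.0877
Apply the Spearman-Brown prophecy formula, r' = nr / [1 + (n − 1)r]:
r_new = (3.0877 × 0.84) / (1 + (3.0877 − 1) × 0.84)
r_new = 2.5937 / 2.7537 ≈ 0.9419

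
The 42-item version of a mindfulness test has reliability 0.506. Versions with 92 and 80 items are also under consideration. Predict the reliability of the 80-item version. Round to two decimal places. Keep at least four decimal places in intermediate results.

0.66

The 92-item form is not needed; work directly from the 42-item form with n = 80/42 = 1.9048.
r_{80} = n·r / (1 + (n − 1)·r) = 0.9638 / 1.4578 ≈ 0.6611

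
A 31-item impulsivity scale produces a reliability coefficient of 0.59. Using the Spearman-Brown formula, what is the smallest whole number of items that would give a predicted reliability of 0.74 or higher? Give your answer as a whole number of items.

62

n = 0.74(1 − 0.59) / [0.59(1 − 0.74)]
  = 0.3034 / 0.1534 = 1.9778
So the test needs 1.9778 × 31 ≈ 61.31 items; rounding up, 62.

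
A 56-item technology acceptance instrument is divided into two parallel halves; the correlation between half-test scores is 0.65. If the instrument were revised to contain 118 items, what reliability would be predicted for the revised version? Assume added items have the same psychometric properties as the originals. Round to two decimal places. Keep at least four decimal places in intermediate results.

0.89

First correct the split-half correlation to full-test reliability: r_full = 2 × 0.65 / (1 + 0.65) ≈ 0.7879
Length factor from 56 to 118 items: n = 118/56 = 2.1071
r_new = n·r_full / (1 + (n − 1)·r_full) = 1.6602 / 1.8723 ≈ 0.8867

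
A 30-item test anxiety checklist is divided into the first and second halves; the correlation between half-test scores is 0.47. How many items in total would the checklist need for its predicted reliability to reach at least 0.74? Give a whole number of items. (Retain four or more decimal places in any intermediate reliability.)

Corrected full-test reliability: r_full = 2 × 0.47 / (1 + 0.47) ≈ 0.6395
n = r_tgt(1 − r_full) / [r_full(1 − r_tgt)] = 0.74 × 0.3605 / (0.6395 × 0.26) ≈ 1.6044
Required items = 1.6044 × 30 = 48.13, so 49 items.

49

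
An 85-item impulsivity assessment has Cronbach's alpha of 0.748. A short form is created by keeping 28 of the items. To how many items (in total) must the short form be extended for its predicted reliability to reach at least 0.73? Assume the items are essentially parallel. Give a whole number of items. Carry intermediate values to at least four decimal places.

First, r for the 28-item form: n = 28/85 = 0.3294, so r_28 = 0.3294·0.748/(1 + (0.3294 − 1)·0.748) = 0.4944
Then solve for n' with r_old = 0.4944, r_target = 0.73: n' = 0.73(1 − 0.4944)/[0.4944(1 − 0.73)] = 2.7650
Total items = 2.7650 × 28 = 77.42, rounded up to 78.

78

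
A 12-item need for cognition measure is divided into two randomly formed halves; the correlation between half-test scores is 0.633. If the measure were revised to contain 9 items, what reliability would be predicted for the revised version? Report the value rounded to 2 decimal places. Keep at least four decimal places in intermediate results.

Spearman-Brown correction (n = 2): r_full = 2·0.633/(1 + 0.633) = 0.7753
Then adjust to 9 items: n = 9/12 = 0.7500
r_new = n·r_full / (1 + (n − 1)·r_full) = 0.5815 / 0.8062 ≈ 0.7213

0.72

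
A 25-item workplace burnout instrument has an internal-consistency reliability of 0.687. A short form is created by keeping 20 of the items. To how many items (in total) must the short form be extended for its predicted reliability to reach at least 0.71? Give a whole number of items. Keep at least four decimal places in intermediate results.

28

First, r for the 20-item form: n = 20/25 = 0.8000, so r_20 = 0.8000·0.687/(1 + (0.8000 − 1)·0.687) = 0.6371
Length factor from the short form to reach 0.71: n' = 0.71(1 − 0.6371) / [0.6371(1 − 0.71)] ≈ 1.3946
Items = 1.3946 × 20 ≈ 27.89 → 28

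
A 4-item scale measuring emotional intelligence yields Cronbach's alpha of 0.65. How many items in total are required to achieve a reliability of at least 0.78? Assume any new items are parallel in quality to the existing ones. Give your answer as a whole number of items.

n = 0.78 × (1 − 0.65) / [ 0.65 × (1 − 0.78) ]
  = 0.2730 / 0.1430 = 1.9091
So the test needs 1.9091 × 4 ≈ 7.64 items; rounding up, 8.

8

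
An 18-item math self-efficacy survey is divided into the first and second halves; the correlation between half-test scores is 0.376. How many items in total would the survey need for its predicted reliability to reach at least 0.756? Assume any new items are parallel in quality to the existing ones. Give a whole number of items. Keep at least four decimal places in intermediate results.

r_full = 2(0.376)/(1 + 0.376) = 0.5465
Solve Spearman-Brown for n: n = 0.756(1 − 0.5465) / [0.5465(1 − 0.756)] = 2.5711
Required items = 2.5711 × 18 = 46.28, so 47 items.

47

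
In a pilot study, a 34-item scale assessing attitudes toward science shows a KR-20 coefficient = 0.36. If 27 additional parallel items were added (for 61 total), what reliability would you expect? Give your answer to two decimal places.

0.50

The new length is 61/34 = 1.7941 times the old.
r_new = (1.7941 × 0.36) / (1 + (1.7941 − 1) × 0.36)
r_new = 0.6459 / 1.2859 ≈ 0.5023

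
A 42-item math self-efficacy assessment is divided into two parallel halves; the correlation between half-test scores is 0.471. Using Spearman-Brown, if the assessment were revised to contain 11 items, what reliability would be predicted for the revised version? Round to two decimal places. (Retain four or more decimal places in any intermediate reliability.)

0.32

Full-test reliability from the split-half r: r_full = 2(0.471)/(1 + 0.471) = 0.6404
Length factor from 42 to 11 items: n = 11/42 = 0.2619
r_new = n·r_full / (1 + (n − 1)·r_full) = 0.1677 / 0.5273 ≈ 0.3180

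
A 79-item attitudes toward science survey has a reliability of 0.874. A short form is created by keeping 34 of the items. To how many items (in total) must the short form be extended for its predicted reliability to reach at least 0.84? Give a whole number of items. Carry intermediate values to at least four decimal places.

First, r for the 34-item form: n = 34/79 = 0.4304, so r_34 = 0.4304·0.874/(1 + (0.4304 − 1)·0.874) = 0.7491
Then solve for n' with r_old = 0.7491, r_target = 0.84: n' = 0.84(1 − 0.7491)/[0.7491(1 − 0.84)] = 1.7584
Items = 1.7584 × 34 ≈ 59.79 → 60

60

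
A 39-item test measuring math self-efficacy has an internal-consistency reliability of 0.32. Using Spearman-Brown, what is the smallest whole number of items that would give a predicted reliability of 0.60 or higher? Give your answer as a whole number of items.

Spearman-Brown solved for the length factor n:
n = r*(1 − r) / [ r (1 − r*) ]
n = 0.60 × (1 − 0.32) / [ 0.32 × (1 − 0.60) ]
  = 0.4080 / 0.1280 = 3.1875
Items needed = n × 39 = 3.1875 × 39 ≈ 124.31 → round up to 125

125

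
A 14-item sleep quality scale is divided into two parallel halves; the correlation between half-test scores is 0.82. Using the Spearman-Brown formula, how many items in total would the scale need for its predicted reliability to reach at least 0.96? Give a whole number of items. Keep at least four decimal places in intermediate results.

Corrected full-test reliability: r_full = 2 × 0.82 / (1 + 0.82) ≈ 0.9011
n = r_tgt(1 − r_full) / [r_full(1 − r_tgt)] = 0.96 × 0.0989 / (0.9011 × 0.04) ≈ 2.6341
Items = 2.6341 × 14 ≈ 36.88 → 37

37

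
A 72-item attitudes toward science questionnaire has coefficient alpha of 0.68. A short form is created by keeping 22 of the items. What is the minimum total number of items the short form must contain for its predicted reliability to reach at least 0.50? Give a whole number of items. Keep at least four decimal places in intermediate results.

34

Short-form reliability: n = 22/72 = 0.3056; r_22 = n·r/(1+(n−1)r) ≈ 0.3937
Length factor from the short form to reach 0.50: n' = 0.50(1 − 0.3937) / [0.3937(1 − 0.50)] ≈ 1.5400
Items = 1.5400 × 22 ≈ 33.88 → 34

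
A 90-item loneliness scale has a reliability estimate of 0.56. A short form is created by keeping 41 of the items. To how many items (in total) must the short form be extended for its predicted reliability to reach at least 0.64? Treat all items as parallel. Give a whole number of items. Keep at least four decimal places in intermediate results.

126

Short-form reliability: n = 41/90 = 0.4556; r_41 = n·r/(1+(n−1)r) ≈ 0.3670
Length factor from the short form to reach 0.64: n' = 0.64(1 − 0.3670) / [0.3670(1 − 0.64)] ≈ 3.0663
Items = 3.0663 × 41 ≈ 125.72 → 126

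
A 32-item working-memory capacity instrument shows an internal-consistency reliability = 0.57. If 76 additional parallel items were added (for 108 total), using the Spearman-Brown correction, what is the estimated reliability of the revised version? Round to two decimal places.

0.82

n = 108/32 = 3.375
Apply the Spearman-Brown prophecy formula, r' = nr / [1 + (n − 1)r]:
r_new = 3.375·0.57 / [1 + (3.375 − 1)·0.57]
     = 1.9237 / 2.3537 = 0.8173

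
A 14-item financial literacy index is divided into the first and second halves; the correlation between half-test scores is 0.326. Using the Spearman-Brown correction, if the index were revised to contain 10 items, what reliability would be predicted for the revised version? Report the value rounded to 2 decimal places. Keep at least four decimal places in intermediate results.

Full-test reliability from the split-half r: r_full = 2(0.326)/(1 + 0.326) = 0.4917
Length factor from 14 to 10 items: n = 10/14 = 0.7143
r_new = n·r_full / (1 + (n − 1)·r_full) = 0.3512 / 0.8595 ≈ 0.4086

0.41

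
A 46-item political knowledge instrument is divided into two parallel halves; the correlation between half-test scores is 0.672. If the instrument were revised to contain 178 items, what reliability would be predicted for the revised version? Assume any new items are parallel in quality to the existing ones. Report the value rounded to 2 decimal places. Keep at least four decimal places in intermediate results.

0.94

First correct the split-half correlation to full-test reliability: r_full = 2 × 0.672 / (1 + 0.672) ≈ 0.8038
Then adjust to 178 items: n = 178/46 = 3.8696
r_new = n·r_full / (1 + (n − 1)·r_full) = 3.1104 / 3.3066 ≈ 0.9407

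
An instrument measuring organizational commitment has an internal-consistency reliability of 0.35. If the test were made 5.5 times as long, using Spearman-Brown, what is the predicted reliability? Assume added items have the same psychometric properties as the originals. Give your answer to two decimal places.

0.75

r_new = 5.5·0.35 / [1 + (5.5 − 1)·0.35]
r_new = 1.9250 / 2.5750 ≈ 0.7476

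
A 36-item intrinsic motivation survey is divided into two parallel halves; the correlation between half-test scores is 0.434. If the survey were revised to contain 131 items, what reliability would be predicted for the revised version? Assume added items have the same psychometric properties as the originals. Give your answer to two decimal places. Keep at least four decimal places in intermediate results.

0.85

Full-test reliability from the split-half r: r_full = 2(0.434)/(1 + 0.434) = 0.6053
Then adjust to 131 items: n = 131/36 = 3.6389
r_new = n·r_full / (1 + (n − 1)·r_full) = 2.2026 / 2.5973 ≈ 0.8480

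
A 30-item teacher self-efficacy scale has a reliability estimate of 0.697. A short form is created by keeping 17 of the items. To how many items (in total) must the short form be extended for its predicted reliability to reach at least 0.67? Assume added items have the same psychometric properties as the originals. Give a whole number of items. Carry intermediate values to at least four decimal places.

First, r for the 17-item form: n = 17/30 = 0.5667, so r_17 = 0.5667·0.697/(1 + (0.5667 − 1)·0.697) = 0.5659
Length factor from the short form to reach 0.67: n' = 0.67(1 − 0.5659) / [0.5659(1 − 0.67)] ≈ 1.5574
Items = 1.5574 × 17 ≈ 26.48 → 27

27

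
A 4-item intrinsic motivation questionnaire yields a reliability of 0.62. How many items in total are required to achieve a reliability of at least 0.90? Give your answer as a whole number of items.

23

n = 0.90(1 − 0.62) / [0.62(1 − 0.90)]
n = 0.3420 / 0.0620 ≈ 5.5161
5.5161 × 4 = 22.06 → 23 items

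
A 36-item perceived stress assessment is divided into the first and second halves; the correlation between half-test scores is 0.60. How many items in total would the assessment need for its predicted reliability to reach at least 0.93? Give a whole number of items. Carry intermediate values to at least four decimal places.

160

r_full = 2(0.60)/(1 + 0.60) = 0.7500
Solve Spearman-Brown for n: n = 0.93(1 − 0.7500) / [0.7500(1 − 0.93)] = 4.4286
Required items = 4.4286 × 36 = 159.43, so 160 items.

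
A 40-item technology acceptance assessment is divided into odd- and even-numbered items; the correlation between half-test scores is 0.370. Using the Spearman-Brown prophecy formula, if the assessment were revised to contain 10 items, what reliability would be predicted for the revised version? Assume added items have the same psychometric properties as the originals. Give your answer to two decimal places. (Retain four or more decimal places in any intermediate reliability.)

First correct the split-half correlation to full-test reliability: r_full = 2 × 0.370 / (1 + 0.370) ≈ 0.5401
Then adjust to 10 items: n = 10/40 = 0.2500
r_new = n·r_full / (1 + (n − 1)·r_full) = 0.1350 / 0.5949 ≈ 0.2269

0.23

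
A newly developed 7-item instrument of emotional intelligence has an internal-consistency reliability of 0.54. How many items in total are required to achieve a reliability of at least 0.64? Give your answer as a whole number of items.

Invert Spearman-Brown to solve for n:
n = r_target (1 − r_old) / [ r_old (1 − r_target) ]
n = 0.64 × (1 − 0.54) / [ 0.54 × (1 − 0.64) ]
n = 0.2944 / 0.1944 ≈ 1.5144
Items needed = n × 7 = 1.5144 × 7 ≈ 10.60 → round up to 11

11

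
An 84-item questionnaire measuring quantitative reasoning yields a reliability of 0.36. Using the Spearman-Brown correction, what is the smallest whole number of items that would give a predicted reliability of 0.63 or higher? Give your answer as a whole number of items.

255

n = 0.63 × (1 − 0.36) / [ 0.36 × (1 − 0.63) ]
n = 0.4032 / 0.1332 ≈ 3.0270
So the test needs 3.0270 × 84 ≈ 254.27 items; rounding up, 255.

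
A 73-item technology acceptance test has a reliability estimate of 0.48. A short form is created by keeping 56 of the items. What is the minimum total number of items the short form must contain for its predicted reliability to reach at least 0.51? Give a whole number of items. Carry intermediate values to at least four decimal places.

Short-form reliability: n = 56/73 = 0.7671; r_56 = n·r/(1+(n−1)r) ≈ 0.4146
Length factor from the short form to reach 0.51: n' = 0.51(1 − 0.4146) / [0.4146(1 − 0.51)] ≈ 1.4696
Total items = 1.4696 × 56 = 82.30, rounded up to 83.

83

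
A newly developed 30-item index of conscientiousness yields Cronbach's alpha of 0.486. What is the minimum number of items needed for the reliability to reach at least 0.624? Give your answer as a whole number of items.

Spearman-Brown solved for the length factor n:
n = r*(1 − r) / [ r (1 − r*) ]
n = 0.624 × (1 − 0.486) / [ 0.486 × (1 − 0.624) ]
  = 0.320736 / 0.182736 = 1.7552
So the test needs 1.7552 × 30 ≈ 52.66 items; rounding up, 53.

53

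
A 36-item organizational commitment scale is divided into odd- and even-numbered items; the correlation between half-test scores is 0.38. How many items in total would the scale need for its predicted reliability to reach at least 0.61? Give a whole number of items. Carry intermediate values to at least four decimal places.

46

Corrected full-test reliability: r_full = 2 × 0.38 / (1 + 0.38) ≈ 0.5507
n = r_tgt(1 − r_full) / [r_full(1 − r_tgt)] = 0.61 × 0.4493 / (0.5507 × 0.39) ≈ 1.2761
Required items = 1.2761 × 36 = 45.94, so 46 items.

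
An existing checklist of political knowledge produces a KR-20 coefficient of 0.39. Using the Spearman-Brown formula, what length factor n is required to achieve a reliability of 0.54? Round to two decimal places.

Spearman-Brown solved for the length factor n:
n = r_target (1 − r_old) / [ r_old (1 − r_target) ]
n = 0.54 × (1 − 0.39) / [ 0.39 × (1 − 0.54) ]
  = 0.3294 / 0.1794 = 1.8361

1.84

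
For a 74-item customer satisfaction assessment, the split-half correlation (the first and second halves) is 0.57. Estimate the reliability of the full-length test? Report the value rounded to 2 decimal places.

Apply the Spearman-Brown correction with n = 2:
r_full = 2r_hh / (1 + r_hh) = 2 × 0.57 / (1 + 0.57)
       = 1.1400 / 1.5700 = 0.7261

0.73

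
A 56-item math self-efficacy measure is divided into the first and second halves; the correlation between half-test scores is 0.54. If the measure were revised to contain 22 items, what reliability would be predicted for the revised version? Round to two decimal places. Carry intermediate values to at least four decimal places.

Full-test reliability from the split-half r: r_full = 2(0.54)/(1 + 0.54) = 0.7013
Length factor from 56 to 22 items: n = 22/56 = 0.3929
r_new = n·r_full / (1 + (n − 1)·r_full) = 0.2755 / 0.5742 ≈ 0.4798

0.48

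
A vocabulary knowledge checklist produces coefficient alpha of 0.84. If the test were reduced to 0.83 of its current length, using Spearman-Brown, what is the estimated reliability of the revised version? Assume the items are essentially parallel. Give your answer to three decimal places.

r_new = (0.83 × 0.84) / (1 + (0.83 − 1) × 0.84)
     = 0.6972 / 0.8572 = 0.8133

0.813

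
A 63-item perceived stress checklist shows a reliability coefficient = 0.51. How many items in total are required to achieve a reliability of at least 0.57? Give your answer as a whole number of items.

Spearman-Brown solved for the length factor n:
n = r_target (1 − r_old) / [ r_old (1 − r_target) ]
n = 0.57(1 − 0.51) / [0.51(1 − 0.57)]
  = 0.2793 / 0.2193 = 1.2736
So the test needs 1.2736 × 63 ≈ 80.24 items; rounding up, 81.

81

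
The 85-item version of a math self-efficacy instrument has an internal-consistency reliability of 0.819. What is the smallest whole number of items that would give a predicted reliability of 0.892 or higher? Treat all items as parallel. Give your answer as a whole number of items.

n = 0.892 × (1 − 0.819) / [ 0.819 × (1 − 0.892) ]
n = 0.161452 / 0.088452 ≈ 1.8253
1.8253 × 85 = 155.15 → 156 items

156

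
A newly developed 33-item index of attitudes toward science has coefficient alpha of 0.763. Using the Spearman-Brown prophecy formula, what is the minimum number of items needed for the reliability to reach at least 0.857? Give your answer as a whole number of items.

62

n = 0.857 × (1 − 0.763) / [ 0.763 × (1 − 0.857) ]
n = 0.203109 / 0.109109 ≈ 1.8615
Items needed = n × 33 = 1.8615 × 33 ≈ 61.43 → round up to 62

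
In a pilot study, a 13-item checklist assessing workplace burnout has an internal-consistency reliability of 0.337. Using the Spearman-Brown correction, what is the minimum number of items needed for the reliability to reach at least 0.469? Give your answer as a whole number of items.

23

Invert Spearman-Brown to solve for n:
n = r*(1 − r) / [ r (1 − r*) ]
n = 0.469 × (1 − 0.337) / [ 0.337 × (1 − 0.469) ]
n = 0.310947 / 0.178947 ≈ 1.7376
Items needed = n × 13 = 1.7376 × 13 ≈ 22.59 → round up to 23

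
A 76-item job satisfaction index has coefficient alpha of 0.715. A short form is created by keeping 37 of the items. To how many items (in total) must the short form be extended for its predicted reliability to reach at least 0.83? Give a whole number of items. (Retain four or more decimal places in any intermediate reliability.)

Short-form reliability: n = 37/76 = 0.4868; r_37 = n·r/(1+(n−1)r) ≈ 0.5498
Length factor from the short form to reach 0.83: n' = 0.83(1 − 0.5498) / [0.5498(1 − 0.83)] ≈ 3.9979
Items = 3.9979 × 37 ≈ 147.92 → 148

148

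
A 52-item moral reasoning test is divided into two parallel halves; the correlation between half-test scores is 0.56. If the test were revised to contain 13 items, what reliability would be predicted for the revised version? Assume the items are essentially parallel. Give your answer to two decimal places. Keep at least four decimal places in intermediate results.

Spearman-Brown correction (n = 2): r_full = 2·0.56/(1 + 0.56) = 0.7179
Length factor from 52 to 13 items: n = 13/52 = 0.2500
r_new = n·r_full / (1 + (n − 1)·r_full) = 0.1795 / 0.4616 ≈ 0.3889

0.39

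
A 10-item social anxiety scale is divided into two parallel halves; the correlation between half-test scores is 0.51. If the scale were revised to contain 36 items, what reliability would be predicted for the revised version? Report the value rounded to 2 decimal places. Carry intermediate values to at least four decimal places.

Full-test reliability from the split-half r: r_full = 2(0.51)/(1 + 0.51) = 0.6755
Then adjust to 36 items: n = 36/10 = 3.6000
r_new = n·r_full / (1 + (n − 1)·r_full) = 2.4318 / 2.7563 ≈ 0.8823

0.88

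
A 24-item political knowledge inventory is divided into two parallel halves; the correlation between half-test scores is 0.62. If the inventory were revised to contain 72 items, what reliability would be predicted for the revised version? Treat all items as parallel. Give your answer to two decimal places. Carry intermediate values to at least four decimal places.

0.91

Spearman-Brown correction (n = 2): r_full = 2·0.62/(1 + 0.62) = 0.7654
Length factor from 24 to 72 items: n = 72/24 = 3.0000
r_new = n·r_full / (1 + (n − 1)·r_full) = 2.2962 / 2.5308 ≈ 0.9073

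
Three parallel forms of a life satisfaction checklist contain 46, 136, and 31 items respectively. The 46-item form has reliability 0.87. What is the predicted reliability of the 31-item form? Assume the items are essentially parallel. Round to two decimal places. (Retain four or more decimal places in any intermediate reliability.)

The 136-item form is not needed; work directly from the 46-item form with n = 31/46 = 0.6739.
r_{31} = n·r / (1 + (n − 1)·r) = 0.5863 / 0.7163 ≈ 0.8185

0.82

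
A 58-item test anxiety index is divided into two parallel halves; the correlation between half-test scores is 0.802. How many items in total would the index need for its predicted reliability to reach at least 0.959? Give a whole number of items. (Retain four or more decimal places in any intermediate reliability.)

Corrected full-test reliability: r_full = 2 × 0.802 / (1 + 0.802) ≈ 0.8901
n = r_tgt(1 − r_full) / [r_full(1 − r_tgt)] = 0.959 × 0.1099 / (0.8901 × 0.041) ≈ 2.8880
Required items = 2.8880 × 58 = 167.50, so 168 items.

168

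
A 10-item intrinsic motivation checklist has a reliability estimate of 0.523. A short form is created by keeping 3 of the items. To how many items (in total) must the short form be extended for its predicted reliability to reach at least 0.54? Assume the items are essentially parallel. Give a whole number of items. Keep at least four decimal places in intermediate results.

11

First, r for the 3-item form: n = 3/10 = 0.3000, so r_3 = 0.3000·0.523/(1 + (0.3000 − 1)·0.523) = 0.2475
Length factor from the short form to reach 0.54: n' = 0.54(1 − 0.2475) / [0.2475(1 − 0.54)] ≈ 3.5692
Total items = 3.5692 × 3 = 10.71, rounded up to 11.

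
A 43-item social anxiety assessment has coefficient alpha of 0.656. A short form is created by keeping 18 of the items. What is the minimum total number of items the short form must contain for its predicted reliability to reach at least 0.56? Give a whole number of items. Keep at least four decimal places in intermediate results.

Short-form reliability: n = 18/43 = 0.4186; r_18 = n·r/(1+(n−1)r) ≈ 0.4439
Then solve for n' with r_old = 0.4439, r_target = 0.56: n' = 0.56(1 − 0.4439)/[0.4439(1 − 0.56)] = 1.5944
Items = 1.5944 × 18 ≈ 28.70 → 29

29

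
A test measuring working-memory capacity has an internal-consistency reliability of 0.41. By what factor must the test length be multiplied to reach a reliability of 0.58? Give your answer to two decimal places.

1.99

Rearranging the Spearman-Brown formula for n,
n = r*(1 − r) / [ r (1 − r*) ]
n = [0.58 × 0.59] / [0.41 × 0.42]
n = 0.3422 / 0.1722 ≈ 1.9872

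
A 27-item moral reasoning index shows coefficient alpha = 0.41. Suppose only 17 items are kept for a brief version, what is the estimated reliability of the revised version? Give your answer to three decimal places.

0.304

Length ratio n = 17/27 = 0.6296
r_new = (0.6296 × 0.41) / (1 + (0.6296 − 1) × 0.41)
     = 0.2581 / 0.8481 = 0.3043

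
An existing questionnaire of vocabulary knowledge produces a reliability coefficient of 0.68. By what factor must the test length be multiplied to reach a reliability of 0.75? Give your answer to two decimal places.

n = 0.75 × (1 − 0.68) / [ 0.68 × (1 − 0.75) ]
n = 0.2400 / 0.1700 ≈ 1.4118

1.41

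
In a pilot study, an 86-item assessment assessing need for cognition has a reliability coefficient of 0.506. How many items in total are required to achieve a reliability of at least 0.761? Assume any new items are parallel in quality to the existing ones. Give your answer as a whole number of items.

Invert Spearman-Brown to solve for n:
n = r_target (1 − r_old) / [ r_old (1 − r_target) ]
n = [0.761 × 0.494] / [0.506 × 0.239]
  = 0.375934 / 0.120934 = 3.1086
So the test needs 3.1086 × 86 ≈ 267.34 items; rounding up, 268.

268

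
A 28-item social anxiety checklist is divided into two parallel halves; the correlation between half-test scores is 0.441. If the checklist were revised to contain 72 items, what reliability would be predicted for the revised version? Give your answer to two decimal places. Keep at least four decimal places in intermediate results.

First correct the split-half correlation to full-test reliability: r_full = 2 × 0.441 / (1 + 0.441) ≈ 0.6121
Length factor from 28 to 72 items: n = 72/28 = 2.5714
r_new = n·r_full / (1 + (n − 1)·r_full) = 1.5740 / 1.9619 ≈ 0.8023

0.80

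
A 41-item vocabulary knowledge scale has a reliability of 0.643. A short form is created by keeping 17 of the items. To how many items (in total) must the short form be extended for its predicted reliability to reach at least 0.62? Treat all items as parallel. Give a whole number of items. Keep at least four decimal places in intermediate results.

Short-form reliability: n = 17/41 = 0.4146; r_17 = n·r/(1+(n−1)r) ≈ 0.4275
Length factor from the short form to reach 0.62: n' = 0.62(1 − 0.4275) / [0.4275(1 − 0.62)] ≈ 2.1850
Items = 2.1850 × 17 ≈ 37.15 → 38

38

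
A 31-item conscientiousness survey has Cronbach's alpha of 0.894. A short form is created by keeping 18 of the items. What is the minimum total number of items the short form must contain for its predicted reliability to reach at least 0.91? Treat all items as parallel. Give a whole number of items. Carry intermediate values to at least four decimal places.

Short-form reliability: n = 18/31 = 0.5806; r_18 = n·r/(1+(n−1)r) ≈ 0.8304
Then solve for n' with r_old = 0.8304, r_target = 0.91: n' = 0.91(1 − 0.8304)/[0.8304(1 − 0.91)] = 2.0651
Total items = 2.0651 × 18 = 37.17, rounded up to 38.

38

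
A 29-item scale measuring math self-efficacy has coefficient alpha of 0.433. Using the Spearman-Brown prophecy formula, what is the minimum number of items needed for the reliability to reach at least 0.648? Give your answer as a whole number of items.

70

Spearman-Brown solved for the length factor n:
n = r_target (1 − r_old) / [ r_old (1 − r_target) ]
n = [0.648 × 0.567] / [0.433 × 0.352]
n = 0.367416 / 0.152416 ≈ 2.4106
2.4106 × 29 = 69.91 → 70 items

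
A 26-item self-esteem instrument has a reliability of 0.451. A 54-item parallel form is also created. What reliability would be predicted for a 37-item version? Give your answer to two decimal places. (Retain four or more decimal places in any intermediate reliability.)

Only the ratio of lengths matters: n = 37/26 = 1.4231
r_{37} = n·r / (1 + (n − 1)·r) = 0.6418 / 1.1908 ≈ 0.5390

0.54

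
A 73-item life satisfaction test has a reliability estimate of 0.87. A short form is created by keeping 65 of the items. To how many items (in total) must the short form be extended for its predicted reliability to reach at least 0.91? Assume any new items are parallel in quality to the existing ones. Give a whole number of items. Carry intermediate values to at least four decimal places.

111

Short-form reliability: n = 65/73 = 0.8904; r_65 = n·r/(1+(n−1)r) ≈ 0.8563
Then solve for n' with r_old = 0.8563, r_target = 0.91: n' = 0.91(1 − 0.8563)/[0.8563(1 − 0.91)] = 1.6968
Total items = 1.6968 × 65 = 110.29, rounded up to 111.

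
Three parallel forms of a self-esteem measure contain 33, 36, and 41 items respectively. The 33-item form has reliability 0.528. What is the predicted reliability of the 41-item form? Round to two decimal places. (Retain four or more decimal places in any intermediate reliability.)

0.58

The 36-item form is not needed; work directly from the 33-item form with n = 41/33 = 1.2424.
r_{41} = n·r / (1 + (n − 1)·r) = 0.6560 / 1.1280 ≈ 0.5816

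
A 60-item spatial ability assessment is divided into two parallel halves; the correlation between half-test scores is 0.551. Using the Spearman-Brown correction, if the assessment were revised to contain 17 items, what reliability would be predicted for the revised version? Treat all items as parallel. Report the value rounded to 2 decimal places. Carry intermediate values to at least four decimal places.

Full-test reliability from the split-half r: r_full = 2(0.551)/(1 + 0.551) = 0.7105
Then adjust to 17 items: n = 17/60 = 0.2833
r_new = n·r_full / (1 + (n − 1)·r_full) = 0.2013 / 0.4908 ≈ 0.4101

0.41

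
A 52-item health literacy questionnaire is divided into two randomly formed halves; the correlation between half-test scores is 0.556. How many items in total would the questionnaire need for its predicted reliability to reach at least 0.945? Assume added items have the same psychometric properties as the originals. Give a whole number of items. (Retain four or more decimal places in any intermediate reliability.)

357

r_full = 2(0.556)/(1 + 0.556) = 0.7147
Solve Spearman-Brown for n: n = 0.945(1 − 0.7147) / [0.7147(1 − 0.945)] = 6.8588
Required items = 6.8588 × 52 = 356.66, so 357 items.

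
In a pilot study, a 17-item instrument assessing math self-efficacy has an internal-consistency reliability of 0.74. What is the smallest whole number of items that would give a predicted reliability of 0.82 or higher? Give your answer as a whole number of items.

Spearman-Brown solved for the length factor n:
n = r_target (1 − r_old) / [ r_old (1 − r_target) ]
n = 0.82(1 − 0.74) / [0.74(1 − 0.82)]
  = 0.2132 / 0.1332 = 1.6006
1.6006 × 17 = 27.21 → 28 items

28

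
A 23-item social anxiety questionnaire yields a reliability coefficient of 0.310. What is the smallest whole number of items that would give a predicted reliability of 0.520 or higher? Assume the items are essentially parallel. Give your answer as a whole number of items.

n = 0.520(1 − 0.310) / [0.310(1 − 0.520)]
n = 0.358800 / 0.148800 ≈ 2.4113
2.4113 × 23 = 55.46 → 56 items

56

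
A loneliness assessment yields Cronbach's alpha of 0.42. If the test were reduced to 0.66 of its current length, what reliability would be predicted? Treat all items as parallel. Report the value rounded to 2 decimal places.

0.32

Spearman-Brown: r_new = n·r / (1 + (n − 1)·r)
r_new = (0.66 × 0.42) / (1 + (0.66 − 1) × 0.42)
     = 0.2772 / 0.8572 = 0.3234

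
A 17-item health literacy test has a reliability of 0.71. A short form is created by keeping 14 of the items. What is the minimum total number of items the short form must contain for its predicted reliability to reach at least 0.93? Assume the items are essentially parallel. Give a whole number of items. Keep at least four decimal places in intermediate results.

93

Short-form reliability: n = 14/17 = 0.8235; r_14 = n·r/(1+(n−1)r) ≈ 0.6685
Length factor from the short form to reach 0.93: n' = 0.93(1 − 0.6685) / [0.6685(1 − 0.93)] ≈ 6.5882
Items = 6.5882 × 14 ≈ 92.23 → 93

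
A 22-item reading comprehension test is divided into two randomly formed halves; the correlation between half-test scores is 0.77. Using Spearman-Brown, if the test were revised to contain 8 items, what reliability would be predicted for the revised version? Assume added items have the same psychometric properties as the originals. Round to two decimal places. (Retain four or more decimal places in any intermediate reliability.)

First correct the split-half correlation to full-test reliability: r_full = 2 × 0.77 / (1 + 0.77) ≈ 0.8701
Then adjust to 8 items: n = 8/22 = 0.3636
r_new = n·r_full / (1 + (n − 1)·r_full) = 0.3164 / 0.4463 ≈ 0.7089

0.71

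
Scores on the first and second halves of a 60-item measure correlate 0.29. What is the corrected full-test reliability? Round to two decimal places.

0.45

r_full = 2r_hh / (1 + r_hh) = 2 × 0.29 / (1 + 0.29)
       = 0.5800 / 1.2900 = 0.4496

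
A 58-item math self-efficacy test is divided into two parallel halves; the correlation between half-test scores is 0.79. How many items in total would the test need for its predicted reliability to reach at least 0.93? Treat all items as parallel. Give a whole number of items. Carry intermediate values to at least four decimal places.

103

r_full = 2(0.79)/(1 + 0.79) = 0.8827
Solve Spearman-Brown for n: n = 0.93(1 − 0.8827) / [0.8827(1 − 0.93)] = 1.7655
Required items = 1.7655 × 58 = 102.40, so 103 items.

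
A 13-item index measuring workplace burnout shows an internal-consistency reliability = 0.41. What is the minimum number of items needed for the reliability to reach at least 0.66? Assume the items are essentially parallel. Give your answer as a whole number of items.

37

Rearranging the Spearman-Brown formula for n,
n = r_target (1 − r_old) / [ r_old (1 − r_target) ]
n = [0.66 × 0.59] / [0.41 × 0.34]
n = 0.3894 / 0.1394 ≈ 2.7934
Items needed = n × 13 = 2.7934 × 13 ≈ 36.31 → round up to 37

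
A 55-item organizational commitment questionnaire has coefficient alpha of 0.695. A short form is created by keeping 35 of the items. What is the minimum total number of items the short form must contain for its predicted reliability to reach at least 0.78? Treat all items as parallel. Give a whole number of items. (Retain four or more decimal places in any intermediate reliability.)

First, r for the 35-item form: n = 35/55 = 0.6364, so r_35 = 0.6364·0.695/(1 + (0.6364 − 1)·0.695) = 0.5919
Then solve for n' with r_old = 0.5919, r_target = 0.78: n' = 0.78(1 − 0.5919)/[0.5919(1 − 0.78)] = 2.4445
Total items = 2.4445 × 35 = 85.56, rounded up to 86.

86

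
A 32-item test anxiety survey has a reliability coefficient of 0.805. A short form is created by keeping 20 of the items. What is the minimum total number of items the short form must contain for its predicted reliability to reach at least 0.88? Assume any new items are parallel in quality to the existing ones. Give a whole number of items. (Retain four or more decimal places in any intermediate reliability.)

57

First, r for the 20-item form: n = 20/32 = 0.6250, so r_20 = 0.6250·0.805/(1 + (0.6250 − 1)·0.805) = 0.7207
Length factor from the short form to reach 0.88: n' = 0.88(1 − 0.7207) / [0.7207(1 − 0.88)] ≈ 2.8420
Total items = 2.8420 × 20 = 56.84, rounded up to 57.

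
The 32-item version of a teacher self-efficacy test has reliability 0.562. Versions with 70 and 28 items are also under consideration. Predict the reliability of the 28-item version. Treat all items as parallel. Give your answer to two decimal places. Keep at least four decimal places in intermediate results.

Only the ratio of lengths matters: n = 28/32 = 0.8750
r_{28} = n·r / (1 + (n − 1)·r) = 0.4918 / 0.9297 ≈ 0.5290

0.53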